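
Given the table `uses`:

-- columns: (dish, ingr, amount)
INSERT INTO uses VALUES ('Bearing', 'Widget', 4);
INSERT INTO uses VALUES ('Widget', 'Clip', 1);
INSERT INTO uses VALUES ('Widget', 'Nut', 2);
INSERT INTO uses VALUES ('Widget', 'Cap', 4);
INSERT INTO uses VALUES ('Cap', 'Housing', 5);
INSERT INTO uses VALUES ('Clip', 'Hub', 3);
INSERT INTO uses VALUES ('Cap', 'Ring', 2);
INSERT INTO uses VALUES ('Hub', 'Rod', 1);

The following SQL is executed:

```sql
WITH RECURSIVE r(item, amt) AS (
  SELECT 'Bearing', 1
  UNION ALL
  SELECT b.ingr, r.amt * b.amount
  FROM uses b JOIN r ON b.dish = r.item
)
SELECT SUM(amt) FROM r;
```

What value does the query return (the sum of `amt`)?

169

Base: (Bearing, amt=1).
Iteration 1: components of {Bearing} -> Widget = 1*4 = 4.
Iteration 2: components of {Widget} -> Cap = 4*4 = 16, Clip = 4*1 = 4, Nut = 4*2 = 8.
Iteration 3: components of {Cap,Clip,Nut} -> Housing = 16*5 = 80, Hub = 4*3 = 12, Ring = 16*2 = 32.
Iteration 4: components of {Housing,Hub,Ring} -> Rod = 12*1 = 12.
Iteration 5: no further components; recursion stops.
SUM(amt) = 1 + 4 + 4 + 8 + 16 + 12 + 80 + 32 + 12 = 169.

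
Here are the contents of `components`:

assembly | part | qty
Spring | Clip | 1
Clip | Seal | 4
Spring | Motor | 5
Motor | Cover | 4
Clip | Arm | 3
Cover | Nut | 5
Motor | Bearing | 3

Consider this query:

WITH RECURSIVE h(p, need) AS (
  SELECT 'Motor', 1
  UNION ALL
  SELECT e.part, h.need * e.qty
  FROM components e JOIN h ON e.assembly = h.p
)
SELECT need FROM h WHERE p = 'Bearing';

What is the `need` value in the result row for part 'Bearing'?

Base: (Motor, need=1).
Iteration 1: components of {Motor} -> Bearing = 1*3 = 3, Cover = 1*4 = 4.
Iteration 2: components of {Bearing,Cover} -> Nut = 4*5 = 20.
Iteration 3: no further components; recursion stops.

3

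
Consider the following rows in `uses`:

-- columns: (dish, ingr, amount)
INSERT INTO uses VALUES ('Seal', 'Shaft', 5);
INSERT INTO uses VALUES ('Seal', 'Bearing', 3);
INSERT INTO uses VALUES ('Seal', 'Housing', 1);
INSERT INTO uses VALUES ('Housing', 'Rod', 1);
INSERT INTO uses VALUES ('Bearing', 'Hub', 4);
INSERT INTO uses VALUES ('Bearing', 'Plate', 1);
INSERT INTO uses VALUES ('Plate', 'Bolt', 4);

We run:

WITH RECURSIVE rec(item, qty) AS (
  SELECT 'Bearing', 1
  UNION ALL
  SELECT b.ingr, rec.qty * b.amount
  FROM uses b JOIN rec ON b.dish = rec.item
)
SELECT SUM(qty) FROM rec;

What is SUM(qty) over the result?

10

Base: (Bearing, qty=1).
Iteration 1: components of {Bearing} -> Hub = 1*4 = 4, Plate = 1*1 = 1.
Iteration 2: components of {Hub,Plate} -> Bolt = 1*4 = 4.
Iteration 3: no further components; recursion stops.
SUM(qty) = 1 + 4 + 1 + 4 = 10.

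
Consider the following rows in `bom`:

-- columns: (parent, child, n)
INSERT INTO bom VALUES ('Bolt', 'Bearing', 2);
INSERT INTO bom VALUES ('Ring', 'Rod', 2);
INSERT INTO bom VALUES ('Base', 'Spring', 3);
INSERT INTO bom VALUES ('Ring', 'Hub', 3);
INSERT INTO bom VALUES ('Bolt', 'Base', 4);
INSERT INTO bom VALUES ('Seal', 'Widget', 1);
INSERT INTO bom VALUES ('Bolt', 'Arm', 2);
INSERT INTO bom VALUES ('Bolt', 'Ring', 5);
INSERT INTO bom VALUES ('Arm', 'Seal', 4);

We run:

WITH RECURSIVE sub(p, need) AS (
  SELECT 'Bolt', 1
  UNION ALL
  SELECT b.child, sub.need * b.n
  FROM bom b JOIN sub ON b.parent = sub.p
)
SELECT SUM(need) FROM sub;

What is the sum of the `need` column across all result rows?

Base: (Bolt, need=1).
Iteration 1: components of {Bolt} -> Arm = 1*2 = 2, Base = 1*4 = 4, Bearing = 1*2 = 2, Ring = 1*5 = 5.
Iteration 2: components of {Arm,Base,Bearing,Ring} -> Hub = 5*3 = 15, Rod = 5*2 = 10, Seal = 2*4 = 8, Spring = 4*3 = 12.
Iteration 3: components of {Hub,Rod,Seal,Spring} -> Widget = 8*1 = 8.
Iteration 4: no further components; recursion stops.
SUM(need) = 1 + 2 + 4 + 5 + 2 + 8 + 12 + 10 + 15 + 8 = 67.

67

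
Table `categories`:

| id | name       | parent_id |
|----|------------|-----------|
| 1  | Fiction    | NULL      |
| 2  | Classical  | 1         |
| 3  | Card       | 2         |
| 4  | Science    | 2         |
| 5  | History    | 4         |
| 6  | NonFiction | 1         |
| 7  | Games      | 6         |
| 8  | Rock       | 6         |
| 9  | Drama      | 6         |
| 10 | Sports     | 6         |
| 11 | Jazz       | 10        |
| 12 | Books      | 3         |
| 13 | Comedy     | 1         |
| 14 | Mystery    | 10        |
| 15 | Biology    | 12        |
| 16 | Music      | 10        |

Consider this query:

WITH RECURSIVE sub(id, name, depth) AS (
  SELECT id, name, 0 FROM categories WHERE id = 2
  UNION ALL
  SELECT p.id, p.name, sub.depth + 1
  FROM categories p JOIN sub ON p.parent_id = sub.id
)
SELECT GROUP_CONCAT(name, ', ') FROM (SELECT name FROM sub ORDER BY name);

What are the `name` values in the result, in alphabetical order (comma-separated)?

Base: id=2 (Classical) at depth 0.
Iteration 1: rows with parent_id in {2} -> Card (id 3, depth 1), Science (id 4, depth 1).
Iteration 2: rows with parent_id in {3,4} -> History (id 5, depth 2), Books (id 12, depth 2).
Iteration 3: rows with parent_id in {5,12} -> Biology (id 15, depth 3).
Iteration 4: no rows with parent_id in {15}; recursion stops.

Biology, Books, Card, Classical, History, Science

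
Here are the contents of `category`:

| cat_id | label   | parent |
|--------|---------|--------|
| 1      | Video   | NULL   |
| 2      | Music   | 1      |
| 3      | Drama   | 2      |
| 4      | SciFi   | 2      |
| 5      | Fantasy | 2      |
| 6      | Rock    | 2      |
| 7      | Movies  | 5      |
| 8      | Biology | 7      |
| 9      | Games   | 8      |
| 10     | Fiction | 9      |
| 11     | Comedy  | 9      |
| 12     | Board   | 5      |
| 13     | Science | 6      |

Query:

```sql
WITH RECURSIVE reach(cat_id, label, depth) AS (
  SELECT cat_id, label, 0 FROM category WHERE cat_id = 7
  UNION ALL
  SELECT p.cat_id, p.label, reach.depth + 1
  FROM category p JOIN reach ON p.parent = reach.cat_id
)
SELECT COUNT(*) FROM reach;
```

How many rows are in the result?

5

Base: cat_id=7 (Movies) at depth 0.
Iteration 1: rows with parent in {7} -> Biology (id 8, depth 1).
Iteration 2: rows with parent in {8} -> Games (id 9, depth 2).
Iteration 3: rows with parent in {9} -> Fiction (id 10, depth 3), Comedy (id 11, depth 3).
Iteration 4: no rows with parent in {10,11}; recursion stops.
Total rows emitted: 5.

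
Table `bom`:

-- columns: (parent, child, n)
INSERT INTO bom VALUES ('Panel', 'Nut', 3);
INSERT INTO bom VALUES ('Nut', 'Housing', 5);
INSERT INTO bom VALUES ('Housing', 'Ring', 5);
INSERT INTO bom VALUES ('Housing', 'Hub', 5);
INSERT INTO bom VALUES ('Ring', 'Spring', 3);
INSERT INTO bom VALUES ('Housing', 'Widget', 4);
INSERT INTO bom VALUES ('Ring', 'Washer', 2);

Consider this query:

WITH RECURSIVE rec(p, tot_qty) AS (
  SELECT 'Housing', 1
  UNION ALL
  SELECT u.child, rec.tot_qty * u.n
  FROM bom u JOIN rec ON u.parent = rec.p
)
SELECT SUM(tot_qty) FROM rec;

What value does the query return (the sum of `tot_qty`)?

40

Base: (Housing, tot_qty=1).
Iteration 1: components of {Housing} -> Hub = 1*5 = 5, Ring = 1*5 = 5, Widget = 1*4 = 4.
Iteration 2: components of {Hub,Ring,Widget} -> Spring = 5*3 = 15, Washer = 5*2 = 10.
Iteration 3: no further components; recursion stops.
SUM(tot_qty) = 1 + 5 + 5 + 4 + 15 + 10 = 40.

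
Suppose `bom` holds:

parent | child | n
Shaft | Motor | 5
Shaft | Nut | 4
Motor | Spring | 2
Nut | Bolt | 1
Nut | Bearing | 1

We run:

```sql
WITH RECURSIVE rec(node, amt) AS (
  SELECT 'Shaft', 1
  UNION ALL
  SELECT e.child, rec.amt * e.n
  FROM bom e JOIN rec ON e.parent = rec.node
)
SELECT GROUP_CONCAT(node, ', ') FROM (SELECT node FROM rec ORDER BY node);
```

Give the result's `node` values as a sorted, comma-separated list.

Bearing, Bolt, Motor, Nut, Shaft, Spring

Base: (Shaft, amt=1).
Iteration 1: components of {Shaft} -> Motor = 1*5 = 5, Nut = 1*4 = 4.
Iteration 2: components of {Motor,Nut} -> Bearing = 4*1 = 4, Bolt = 4*1 = 4, Spring = 5*2 = 10.
Iteration 3: no further components; recursion stops.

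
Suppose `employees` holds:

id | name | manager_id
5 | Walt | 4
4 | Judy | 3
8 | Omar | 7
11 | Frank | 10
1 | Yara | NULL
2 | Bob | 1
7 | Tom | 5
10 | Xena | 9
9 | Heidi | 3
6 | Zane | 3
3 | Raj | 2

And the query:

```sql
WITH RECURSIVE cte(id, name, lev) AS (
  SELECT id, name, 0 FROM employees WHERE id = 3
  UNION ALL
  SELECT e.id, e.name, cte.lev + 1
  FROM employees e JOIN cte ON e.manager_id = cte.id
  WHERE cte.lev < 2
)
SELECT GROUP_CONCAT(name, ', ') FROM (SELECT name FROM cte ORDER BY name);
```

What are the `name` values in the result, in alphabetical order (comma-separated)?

Base: id=3 (Raj) at lev 0.
Iteration 1: rows with manager_id in {3} -> Judy (id 4, lev 1), Zane (id 6, lev 1), Heidi (id 9, lev 1).
Iteration 2: rows with manager_id in {4,6,9} -> Walt (id 5, lev 2), Xena (id 10, lev 2).
Iteration 3: lev < 2 fails for all current rows; recursion stops.

Heidi, Judy, Raj, Walt, Xena, Zane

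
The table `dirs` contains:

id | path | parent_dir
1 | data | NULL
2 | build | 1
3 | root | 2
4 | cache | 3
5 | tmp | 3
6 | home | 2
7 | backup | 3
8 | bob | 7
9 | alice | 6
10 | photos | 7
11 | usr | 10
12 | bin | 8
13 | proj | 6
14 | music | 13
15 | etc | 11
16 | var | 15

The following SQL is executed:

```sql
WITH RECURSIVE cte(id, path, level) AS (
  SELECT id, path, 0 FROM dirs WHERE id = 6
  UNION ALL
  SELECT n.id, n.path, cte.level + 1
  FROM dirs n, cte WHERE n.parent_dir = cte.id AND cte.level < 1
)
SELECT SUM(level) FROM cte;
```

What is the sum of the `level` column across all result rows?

2

Base: id=6 (home) at level 0.
Iteration 1: rows with parent_dir in {6} -> alice (id 9, level 1), proj (id 13, level 1).
Iteration 2: level < 1 fails for all current rows; recursion stops.
SUM(level) = 0 + 1 + 1 = 2.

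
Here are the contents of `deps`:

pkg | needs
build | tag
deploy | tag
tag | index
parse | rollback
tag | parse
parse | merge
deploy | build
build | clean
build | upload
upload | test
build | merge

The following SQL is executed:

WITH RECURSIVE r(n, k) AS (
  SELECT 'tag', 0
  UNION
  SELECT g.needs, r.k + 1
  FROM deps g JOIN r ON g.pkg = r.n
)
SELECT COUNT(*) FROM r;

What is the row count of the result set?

5

Base: (tag, k=0).
Iteration 1: edges from {tag} -> (index, k=1), (parse, k=1).
Iteration 2: edges from {index,parse} -> (merge, k=2), (rollback, k=2).
Iteration 3: no outgoing edges from {merge,rollback}; recursion stops.
Total rows emitted: 5.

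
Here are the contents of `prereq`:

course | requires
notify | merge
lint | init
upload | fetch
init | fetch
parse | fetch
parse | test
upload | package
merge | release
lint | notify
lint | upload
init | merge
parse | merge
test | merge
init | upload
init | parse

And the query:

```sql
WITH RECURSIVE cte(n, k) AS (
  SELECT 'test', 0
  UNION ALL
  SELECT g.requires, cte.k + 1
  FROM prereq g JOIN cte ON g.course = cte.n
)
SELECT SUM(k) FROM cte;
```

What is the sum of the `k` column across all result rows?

Base: (test, k=0).
Iteration 1: edges from {test} -> (merge, k=1).
Iteration 2: edges from {merge} -> (release, k=2).
Iteration 3: no outgoing edges from {release}; recursion stops.
SUM(k) = 0 + 1 + 2 = 3.

3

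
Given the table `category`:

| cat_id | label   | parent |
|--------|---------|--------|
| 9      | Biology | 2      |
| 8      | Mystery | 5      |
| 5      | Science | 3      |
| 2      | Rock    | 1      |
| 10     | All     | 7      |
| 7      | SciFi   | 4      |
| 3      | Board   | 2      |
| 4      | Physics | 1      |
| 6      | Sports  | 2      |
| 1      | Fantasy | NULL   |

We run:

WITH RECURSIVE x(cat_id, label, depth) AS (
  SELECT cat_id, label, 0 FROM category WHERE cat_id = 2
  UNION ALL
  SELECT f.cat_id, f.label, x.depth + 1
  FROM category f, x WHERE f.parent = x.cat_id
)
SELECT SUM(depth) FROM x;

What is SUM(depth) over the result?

8

Base: cat_id=2 (Rock) at depth 0.
Iteration 1: rows with parent in {2} -> Board (id 3, depth 1), Sports (id 6, depth 1), Biology (id 9, depth 1).
Iteration 2: rows with parent in {3,6,9} -> Science (id 5, depth 2).
Iteration 3: rows with parent in {5} -> Mystery (id 8, depth 3).
Iteration 4: no rows with parent in {8}; recursion stops.
SUM(depth) = 0 + 1 + 1 + 1 + 2 + 3 = 8.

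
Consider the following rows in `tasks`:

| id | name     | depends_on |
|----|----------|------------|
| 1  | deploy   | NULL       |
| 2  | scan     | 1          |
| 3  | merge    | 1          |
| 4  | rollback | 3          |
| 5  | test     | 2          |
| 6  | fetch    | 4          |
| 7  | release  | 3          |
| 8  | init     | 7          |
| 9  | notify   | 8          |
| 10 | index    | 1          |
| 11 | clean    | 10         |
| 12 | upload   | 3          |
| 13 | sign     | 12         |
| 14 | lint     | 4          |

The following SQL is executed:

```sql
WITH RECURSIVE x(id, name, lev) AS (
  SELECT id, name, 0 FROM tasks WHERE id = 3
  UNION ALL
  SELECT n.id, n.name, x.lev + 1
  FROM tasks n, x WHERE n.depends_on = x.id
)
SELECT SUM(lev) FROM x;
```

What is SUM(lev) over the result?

14

Base: id=3 (merge) at lev 0.
Iteration 1: rows with depends_on in {3} -> rollback (id 4, lev 1), release (id 7, lev 1), upload (id 12, lev 1).
Iteration 2: rows with depends_on in {4,7,12} -> fetch (id 6, lev 2), init (id 8, lev 2), sign (id 13, lev 2), lint (id 14, lev 2).
Iteration 3: rows with depends_on in {6,8,13,14} -> notify (id 9, lev 3).
Iteration 4: no rows with depends_on in {9}; recursion stops.
SUM(lev) = 0 + 1 + 1 + 1 + 2 + 2 + 2 + 2 + 3 = 14.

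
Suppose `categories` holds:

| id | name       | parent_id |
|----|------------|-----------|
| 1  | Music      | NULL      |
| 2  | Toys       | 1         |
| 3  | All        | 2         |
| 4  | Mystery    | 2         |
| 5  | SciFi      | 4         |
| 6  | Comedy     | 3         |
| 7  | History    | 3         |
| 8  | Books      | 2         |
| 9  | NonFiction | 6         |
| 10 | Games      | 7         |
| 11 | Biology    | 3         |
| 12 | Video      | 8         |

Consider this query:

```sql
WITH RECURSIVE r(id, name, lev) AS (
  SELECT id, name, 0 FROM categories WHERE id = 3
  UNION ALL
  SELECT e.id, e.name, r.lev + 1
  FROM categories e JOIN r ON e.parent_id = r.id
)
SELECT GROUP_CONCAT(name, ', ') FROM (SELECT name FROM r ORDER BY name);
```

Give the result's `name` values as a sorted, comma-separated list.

All, Biology, Comedy, Games, History, NonFiction

Base: id=3 (All) at lev 0.
Iteration 1: rows with parent_id in {3} -> Comedy (id 6, lev 1), History (id 7, lev 1), Biology (id 11, lev 1).
Iteration 2: rows with parent_id in {6,7,11} -> NonFiction (id 9, lev 2), Games (id 10, lev 2).
Iteration 3: no rows with parent_id in {9,10}; recursion stops.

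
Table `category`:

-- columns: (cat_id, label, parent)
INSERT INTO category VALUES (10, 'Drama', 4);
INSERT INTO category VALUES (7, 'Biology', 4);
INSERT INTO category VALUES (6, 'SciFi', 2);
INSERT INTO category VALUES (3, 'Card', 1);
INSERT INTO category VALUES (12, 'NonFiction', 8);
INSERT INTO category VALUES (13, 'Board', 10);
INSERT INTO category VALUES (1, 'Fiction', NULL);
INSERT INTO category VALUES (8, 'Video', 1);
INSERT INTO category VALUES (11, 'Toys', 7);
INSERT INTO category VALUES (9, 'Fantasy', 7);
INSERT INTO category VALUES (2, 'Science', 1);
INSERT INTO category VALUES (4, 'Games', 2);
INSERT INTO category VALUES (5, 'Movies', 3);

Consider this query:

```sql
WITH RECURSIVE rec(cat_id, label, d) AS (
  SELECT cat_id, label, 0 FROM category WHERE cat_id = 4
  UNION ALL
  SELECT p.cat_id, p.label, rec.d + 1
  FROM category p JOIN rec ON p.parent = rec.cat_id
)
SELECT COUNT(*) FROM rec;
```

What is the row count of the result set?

Base: cat_id=4 (Games) at d 0.
Iteration 1: rows with parent in {4} -> Biology (id 7, d 1), Drama (id 10, d 1).
Iteration 2: rows with parent in {7,10} -> Fantasy (id 9, d 2), Toys (id 11, d 2), Board (id 13, d 2).
Iteration 3: no rows with parent in {9,11,13}; recursion stops.
Total rows emitted: 6.

6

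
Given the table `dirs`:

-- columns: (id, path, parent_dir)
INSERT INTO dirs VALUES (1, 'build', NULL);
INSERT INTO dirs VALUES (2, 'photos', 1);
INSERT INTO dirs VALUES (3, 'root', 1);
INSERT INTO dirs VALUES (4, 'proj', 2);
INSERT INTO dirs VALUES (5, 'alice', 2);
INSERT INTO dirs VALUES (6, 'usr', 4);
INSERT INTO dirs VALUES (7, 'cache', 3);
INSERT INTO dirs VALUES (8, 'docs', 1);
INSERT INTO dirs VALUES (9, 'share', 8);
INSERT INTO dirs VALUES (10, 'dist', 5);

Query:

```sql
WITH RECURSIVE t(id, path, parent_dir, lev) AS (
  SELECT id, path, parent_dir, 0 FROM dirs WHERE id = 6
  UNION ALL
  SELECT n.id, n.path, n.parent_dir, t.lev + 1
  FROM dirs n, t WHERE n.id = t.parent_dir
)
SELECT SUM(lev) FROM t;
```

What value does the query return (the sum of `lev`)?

6

Base: id=6 (usr), parent_dir=4, lev 0.
Iteration 1: join on id=4 -> proj (id 4, parent_dir=2, lev 1).
Iteration 2: join on id=2 -> photos (id 2, parent_dir=1, lev 2).
Iteration 3: join on id=1 -> build (id 1, parent_dir=NULL, lev 3).
Iteration 4: parent_dir is NULL; no match; recursion stops.
SUM(lev) = 0 + 1 + 2 + 3 = 6.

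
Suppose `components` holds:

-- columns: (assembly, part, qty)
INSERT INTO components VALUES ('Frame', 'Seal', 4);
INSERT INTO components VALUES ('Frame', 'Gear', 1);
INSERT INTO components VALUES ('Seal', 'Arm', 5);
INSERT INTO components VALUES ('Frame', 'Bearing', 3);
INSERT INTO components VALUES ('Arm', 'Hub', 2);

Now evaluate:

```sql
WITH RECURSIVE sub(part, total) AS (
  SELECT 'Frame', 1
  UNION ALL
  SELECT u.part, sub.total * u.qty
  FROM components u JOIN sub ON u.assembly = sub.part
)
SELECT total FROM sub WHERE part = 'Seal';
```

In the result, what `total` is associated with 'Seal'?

4

Base: (Frame, total=1).
Iteration 1: components of {Frame} -> Bearing = 1*3 = 3, Gear = 1*1 = 1, Seal = 1*4 = 4.
Iteration 2: components of {Bearing,Gear,Seal} -> Arm = 4*5 = 20.
Iteration 3: components of {Arm} -> Hub = 20*2 = 40.
Iteration 4: no further components; recursion stops.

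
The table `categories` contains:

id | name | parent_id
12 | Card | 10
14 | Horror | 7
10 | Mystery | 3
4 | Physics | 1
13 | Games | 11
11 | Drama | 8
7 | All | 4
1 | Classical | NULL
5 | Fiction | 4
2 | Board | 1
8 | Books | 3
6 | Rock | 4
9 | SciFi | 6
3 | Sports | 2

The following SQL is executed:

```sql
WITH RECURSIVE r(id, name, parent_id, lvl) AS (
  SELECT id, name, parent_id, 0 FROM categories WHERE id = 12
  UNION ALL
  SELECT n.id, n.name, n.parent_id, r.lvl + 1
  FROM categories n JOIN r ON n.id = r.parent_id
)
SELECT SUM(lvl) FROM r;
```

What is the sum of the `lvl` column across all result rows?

Base: id=12 (Card), parent_id=10, lvl 0.
Iteration 1: join on id=10 -> Mystery (id 10, parent_id=3, lvl 1).
Iteration 2: join on id=3 -> Sports (id 3, parent_id=2, lvl 2).
Iteration 3: join on id=2 -> Board (id 2, parent_id=1, lvl 3).
Iteration 4: join on id=1 -> Classical (id 1, parent_id=NULL, lvl 4).
Iteration 5: parent_id is NULL; no match; recursion stops.
SUM(lvl) = 0 + 1 + 2 + 3 + 4 = 10.

10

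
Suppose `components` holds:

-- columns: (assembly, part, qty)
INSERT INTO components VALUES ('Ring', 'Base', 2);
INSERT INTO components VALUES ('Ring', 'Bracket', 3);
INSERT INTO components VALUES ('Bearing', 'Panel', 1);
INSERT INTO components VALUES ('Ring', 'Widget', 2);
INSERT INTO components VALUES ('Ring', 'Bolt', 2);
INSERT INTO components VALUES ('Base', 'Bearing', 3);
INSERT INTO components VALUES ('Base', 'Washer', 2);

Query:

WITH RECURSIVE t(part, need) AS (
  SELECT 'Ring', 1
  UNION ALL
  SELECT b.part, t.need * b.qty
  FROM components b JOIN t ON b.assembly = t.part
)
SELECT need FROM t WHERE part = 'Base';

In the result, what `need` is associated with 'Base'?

Base: (Ring, need=1).
Iteration 1: components of {Ring} -> Base = 1*2 = 2, Bolt = 1*2 = 2, Bracket = 1*3 = 3, Widget = 1*2 = 2.
Iteration 2: components of {Base,Bolt,Bracket,Widget} -> Bearing = 2*3 = 6, Washer = 2*2 = 4.
Iteration 3: components of {Bearing,Washer} -> Panel = 6*1 = 6.
Iteration 4: no further components; recursion stops.

2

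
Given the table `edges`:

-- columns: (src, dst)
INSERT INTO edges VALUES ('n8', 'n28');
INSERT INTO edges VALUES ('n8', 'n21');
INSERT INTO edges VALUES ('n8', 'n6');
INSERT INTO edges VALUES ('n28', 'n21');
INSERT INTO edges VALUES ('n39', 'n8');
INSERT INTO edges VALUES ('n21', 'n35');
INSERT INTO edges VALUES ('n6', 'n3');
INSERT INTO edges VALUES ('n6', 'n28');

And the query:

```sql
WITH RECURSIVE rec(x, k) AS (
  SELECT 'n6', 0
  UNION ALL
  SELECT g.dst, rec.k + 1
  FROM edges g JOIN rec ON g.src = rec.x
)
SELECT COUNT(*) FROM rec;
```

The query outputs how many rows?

Base: (n6, k=0).
Iteration 1: edges from {n6} -> (n28, k=1), (n3, k=1).
Iteration 2: edges from {n28,n3} -> (n21, k=2).
Iteration 3: edges from {n21} -> (n35, k=3).
Iteration 4: no outgoing edges from {n35}; recursion stops.
Total rows emitted: 5.

5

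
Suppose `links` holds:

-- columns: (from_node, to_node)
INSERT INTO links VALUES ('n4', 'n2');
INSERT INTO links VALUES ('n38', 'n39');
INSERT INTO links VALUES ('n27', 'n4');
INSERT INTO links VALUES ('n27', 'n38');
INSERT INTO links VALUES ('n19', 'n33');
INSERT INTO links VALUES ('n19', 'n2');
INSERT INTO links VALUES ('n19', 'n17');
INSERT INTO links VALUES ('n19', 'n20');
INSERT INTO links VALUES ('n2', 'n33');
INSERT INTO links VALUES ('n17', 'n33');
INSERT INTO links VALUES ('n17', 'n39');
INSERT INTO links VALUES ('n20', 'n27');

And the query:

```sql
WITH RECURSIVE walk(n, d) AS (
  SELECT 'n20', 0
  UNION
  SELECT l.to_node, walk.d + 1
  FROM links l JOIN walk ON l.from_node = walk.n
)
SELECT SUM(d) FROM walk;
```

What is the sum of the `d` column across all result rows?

15

Base: (n20, d=0).
Iteration 1: edges from {n20} -> (n27, d=1).
Iteration 2: edges from {n27} -> (n38, d=2), (n4, d=2).
Iteration 3: edges from {n38,n4} -> (n2, d=3), (n39, d=3).
Iteration 4: edges from {n2,n39} -> (n33, d=4).
Iteration 5: no outgoing edges from {n33}; recursion stops.
SUM(d) = 0 + 1 + 2 + 2 + 3 + 3 + 4 = 15.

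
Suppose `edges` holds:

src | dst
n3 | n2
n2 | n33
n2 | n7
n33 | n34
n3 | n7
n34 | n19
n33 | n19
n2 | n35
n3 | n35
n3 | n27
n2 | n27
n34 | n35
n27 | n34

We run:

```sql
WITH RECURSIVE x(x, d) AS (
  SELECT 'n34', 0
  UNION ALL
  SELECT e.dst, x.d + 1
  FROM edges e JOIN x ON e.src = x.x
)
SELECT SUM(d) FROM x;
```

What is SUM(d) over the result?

Base: (n34, d=0).
Iteration 1: edges from {n34} -> (n19, d=1), (n35, d=1).
Iteration 2: no outgoing edges from {n19,n35}; recursion stops.
SUM(d) = 0 + 1 + 1 = 2.

2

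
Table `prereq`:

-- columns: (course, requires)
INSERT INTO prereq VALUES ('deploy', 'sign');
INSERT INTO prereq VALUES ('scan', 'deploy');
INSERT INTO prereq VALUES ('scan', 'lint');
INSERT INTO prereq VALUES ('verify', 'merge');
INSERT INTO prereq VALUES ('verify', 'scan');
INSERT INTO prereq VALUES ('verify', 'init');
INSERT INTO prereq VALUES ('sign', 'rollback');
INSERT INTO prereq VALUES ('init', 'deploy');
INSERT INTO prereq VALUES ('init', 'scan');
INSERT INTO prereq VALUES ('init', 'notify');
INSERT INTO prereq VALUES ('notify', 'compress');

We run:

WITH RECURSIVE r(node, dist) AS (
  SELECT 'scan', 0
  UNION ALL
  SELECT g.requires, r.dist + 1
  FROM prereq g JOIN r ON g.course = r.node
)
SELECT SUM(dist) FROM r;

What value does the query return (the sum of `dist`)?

7

Base: (scan, dist=0).
Iteration 1: edges from {scan} -> (deploy, dist=1), (lint, dist=1).
Iteration 2: edges from {deploy,lint} -> (sign, dist=2).
Iteration 3: edges from {sign} -> (rollback, dist=3).
Iteration 4: no outgoing edges from {rollback}; recursion stops.
SUM(dist) = 0 + 1 + 1 + 2 + 3 = 7.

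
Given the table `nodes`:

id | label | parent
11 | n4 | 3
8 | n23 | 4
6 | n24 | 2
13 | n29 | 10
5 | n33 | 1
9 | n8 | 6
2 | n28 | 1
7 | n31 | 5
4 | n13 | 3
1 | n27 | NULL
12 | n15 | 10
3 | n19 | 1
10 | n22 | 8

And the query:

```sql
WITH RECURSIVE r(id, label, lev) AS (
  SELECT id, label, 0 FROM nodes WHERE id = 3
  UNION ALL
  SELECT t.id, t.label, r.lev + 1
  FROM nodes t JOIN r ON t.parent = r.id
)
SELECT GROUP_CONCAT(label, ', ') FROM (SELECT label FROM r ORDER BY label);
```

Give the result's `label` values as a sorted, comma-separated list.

Base: id=3 (n19) at lev 0.
Iteration 1: rows with parent in {3} -> n13 (id 4, lev 1), n4 (id 11, lev 1).
Iteration 2: rows with parent in {4,11} -> n23 (id 8, lev 2).
Iteration 3: rows with parent in {8} -> n22 (id 10, lev 3).
Iteration 4: rows with parent in {10} -> n15 (id 12, lev 4), n29 (id 13, lev 4).
Iteration 5: no rows with parent in {12,13}; recursion stops.

n13, n15, n19, n22, n23, n29, n4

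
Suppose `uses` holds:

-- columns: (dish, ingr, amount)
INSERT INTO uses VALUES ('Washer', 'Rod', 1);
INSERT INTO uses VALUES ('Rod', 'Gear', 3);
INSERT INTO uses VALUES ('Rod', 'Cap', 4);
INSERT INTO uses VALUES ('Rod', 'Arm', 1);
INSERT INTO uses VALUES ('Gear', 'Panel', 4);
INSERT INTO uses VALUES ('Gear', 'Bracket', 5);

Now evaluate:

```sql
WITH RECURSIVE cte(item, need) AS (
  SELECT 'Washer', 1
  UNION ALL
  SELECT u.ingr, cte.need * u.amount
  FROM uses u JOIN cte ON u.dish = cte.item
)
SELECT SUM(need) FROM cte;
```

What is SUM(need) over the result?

37

Base: (Washer, need=1).
Iteration 1: components of {Washer} -> Rod = 1*1 = 1.
Iteration 2: components of {Rod} -> Arm = 1*1 = 1, Cap = 1*4 = 4, Gear = 1*3 = 3.
Iteration 3: components of {Arm,Cap,Gear} -> Bracket = 3*5 = 15, Panel = 3*4 = 12.
Iteration 4: no further components; recursion stops.
SUM(need) = 1 + 1 + 3 + 4 + 1 + 12 + 15 = 37.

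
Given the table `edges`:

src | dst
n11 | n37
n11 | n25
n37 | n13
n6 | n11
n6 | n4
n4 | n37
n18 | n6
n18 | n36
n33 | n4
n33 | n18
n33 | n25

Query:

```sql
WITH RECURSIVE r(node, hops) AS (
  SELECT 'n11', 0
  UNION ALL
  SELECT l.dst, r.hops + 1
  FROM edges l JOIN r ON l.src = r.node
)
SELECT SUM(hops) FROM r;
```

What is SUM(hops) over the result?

4

Base: (n11, hops=0).
Iteration 1: edges from {n11} -> (n25, hops=1), (n37, hops=1).
Iteration 2: edges from {n25,n37} -> (n13, hops=2).
Iteration 3: no outgoing edges from {n13}; recursion stops.
SUM(hops) = 0 + 1 + 1 + 2 = 4.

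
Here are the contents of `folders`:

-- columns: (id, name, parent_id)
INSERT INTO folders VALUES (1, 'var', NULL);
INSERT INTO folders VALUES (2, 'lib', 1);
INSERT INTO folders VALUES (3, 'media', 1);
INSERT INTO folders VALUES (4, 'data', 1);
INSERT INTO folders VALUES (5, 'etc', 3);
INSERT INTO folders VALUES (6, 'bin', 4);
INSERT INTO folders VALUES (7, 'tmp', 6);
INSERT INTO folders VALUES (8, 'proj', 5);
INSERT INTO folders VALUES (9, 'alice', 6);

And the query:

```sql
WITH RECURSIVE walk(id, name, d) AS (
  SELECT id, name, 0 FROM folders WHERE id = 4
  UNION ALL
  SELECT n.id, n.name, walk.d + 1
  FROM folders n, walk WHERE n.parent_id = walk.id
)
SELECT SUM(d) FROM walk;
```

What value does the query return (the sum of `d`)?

Base: id=4 (data) at d 0.
Iteration 1: rows with parent_id in {4} -> bin (id 6, d 1).
Iteration 2: rows with parent_id in {6} -> tmp (id 7, d 2), alice (id 9, d 2).
Iteration 3: no rows with parent_id in {7,9}; recursion stops.
SUM(d) = 0 + 1 + 2 + 2 = 5.

5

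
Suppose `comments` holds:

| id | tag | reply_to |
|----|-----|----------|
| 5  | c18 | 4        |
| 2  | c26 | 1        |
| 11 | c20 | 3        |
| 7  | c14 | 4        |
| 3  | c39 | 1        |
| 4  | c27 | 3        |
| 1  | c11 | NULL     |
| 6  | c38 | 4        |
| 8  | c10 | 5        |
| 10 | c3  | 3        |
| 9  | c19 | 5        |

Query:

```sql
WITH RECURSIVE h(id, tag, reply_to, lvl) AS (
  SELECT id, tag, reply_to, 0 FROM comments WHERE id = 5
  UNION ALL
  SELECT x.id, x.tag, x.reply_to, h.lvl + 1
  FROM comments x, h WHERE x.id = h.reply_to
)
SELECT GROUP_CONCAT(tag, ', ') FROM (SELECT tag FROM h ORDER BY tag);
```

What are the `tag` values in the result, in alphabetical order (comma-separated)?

c11, c18, c27, c39

Base: id=5 (c18), reply_to=4, lvl 0.
Iteration 1: join on id=4 -> c27 (id 4, reply_to=3, lvl 1).
Iteration 2: join on id=3 -> c39 (id 3, reply_to=1, lvl 2).
Iteration 3: join on id=1 -> c11 (id 1, reply_to=NULL, lvl 3).
Iteration 4: reply_to is NULL; no match; recursion stops.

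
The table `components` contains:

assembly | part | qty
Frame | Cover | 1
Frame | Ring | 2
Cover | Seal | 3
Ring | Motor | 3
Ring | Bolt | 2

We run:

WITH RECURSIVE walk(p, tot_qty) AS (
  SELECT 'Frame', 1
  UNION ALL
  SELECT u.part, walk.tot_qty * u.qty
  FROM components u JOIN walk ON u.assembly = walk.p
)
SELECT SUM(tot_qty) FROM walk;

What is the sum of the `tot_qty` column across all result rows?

Base: (Frame, tot_qty=1).
Iteration 1: components of {Frame} -> Cover = 1*1 = 1, Ring = 1*2 = 2.
Iteration 2: components of {Cover,Ring} -> Bolt = 2*2 = 4, Motor = 2*3 = 6, Seal = 1*3 = 3.
Iteration 3: no further components; recursion stops.
SUM(tot_qty) = 1 + 1 + 2 + 3 + 6 + 4 = 17.

17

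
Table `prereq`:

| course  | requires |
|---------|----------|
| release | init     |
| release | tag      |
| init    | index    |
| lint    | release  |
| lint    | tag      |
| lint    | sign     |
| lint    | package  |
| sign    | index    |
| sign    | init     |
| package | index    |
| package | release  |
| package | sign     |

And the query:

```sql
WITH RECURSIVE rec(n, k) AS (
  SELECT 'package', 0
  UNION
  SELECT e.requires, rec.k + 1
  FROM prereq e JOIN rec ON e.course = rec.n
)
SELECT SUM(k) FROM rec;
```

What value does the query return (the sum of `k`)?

Base: (package, k=0).
Iteration 1: edges from {package} -> (index, k=1), (release, k=1), (sign, k=1).
Iteration 2: edges from {index,release,sign} -> (index, k=2), (init, k=2), (tag, k=2). [UNION drops 1 duplicate row(s)]
Iteration 3: edges from {index,init,tag} -> (index, k=3).
Iteration 4: no outgoing edges from {index}; recursion stops.
SUM(k) = 0 + 1 + 1 + 1 + 2 + 2 + 2 + 3 = 12.

12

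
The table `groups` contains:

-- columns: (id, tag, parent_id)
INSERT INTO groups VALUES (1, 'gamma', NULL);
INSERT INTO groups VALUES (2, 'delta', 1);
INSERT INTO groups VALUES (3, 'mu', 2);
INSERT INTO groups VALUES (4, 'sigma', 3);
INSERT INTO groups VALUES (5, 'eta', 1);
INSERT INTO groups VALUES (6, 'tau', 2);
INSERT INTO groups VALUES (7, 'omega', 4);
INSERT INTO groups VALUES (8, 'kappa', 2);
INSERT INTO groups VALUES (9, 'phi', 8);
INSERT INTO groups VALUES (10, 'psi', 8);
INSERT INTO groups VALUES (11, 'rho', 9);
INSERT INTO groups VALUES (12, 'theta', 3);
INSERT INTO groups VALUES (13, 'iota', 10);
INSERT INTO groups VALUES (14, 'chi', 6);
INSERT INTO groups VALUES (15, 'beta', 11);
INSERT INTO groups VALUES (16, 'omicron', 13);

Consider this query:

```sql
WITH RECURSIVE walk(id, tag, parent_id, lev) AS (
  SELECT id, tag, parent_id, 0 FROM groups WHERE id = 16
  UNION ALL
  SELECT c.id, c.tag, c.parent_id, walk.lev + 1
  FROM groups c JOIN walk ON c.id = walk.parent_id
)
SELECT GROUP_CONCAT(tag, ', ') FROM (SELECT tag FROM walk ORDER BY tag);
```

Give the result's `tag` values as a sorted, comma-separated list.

Base: id=16 (omicron), parent_id=13, lev 0.
Iteration 1: join on id=13 -> iota (id 13, parent_id=10, lev 1).
Iteration 2: join on id=10 -> psi (id 10, parent_id=8, lev 2).
Iteration 3: join on id=8 -> kappa (id 8, parent_id=2, lev 3).
Iteration 4: join on id=2 -> delta (id 2, parent_id=1, lev 4).
Iteration 5: join on id=1 -> gamma (id 1, parent_id=NULL, lev 5).
Iteration 6: parent_id is NULL; no match; recursion stops.

delta, gamma, iota, kappa, omicron, psi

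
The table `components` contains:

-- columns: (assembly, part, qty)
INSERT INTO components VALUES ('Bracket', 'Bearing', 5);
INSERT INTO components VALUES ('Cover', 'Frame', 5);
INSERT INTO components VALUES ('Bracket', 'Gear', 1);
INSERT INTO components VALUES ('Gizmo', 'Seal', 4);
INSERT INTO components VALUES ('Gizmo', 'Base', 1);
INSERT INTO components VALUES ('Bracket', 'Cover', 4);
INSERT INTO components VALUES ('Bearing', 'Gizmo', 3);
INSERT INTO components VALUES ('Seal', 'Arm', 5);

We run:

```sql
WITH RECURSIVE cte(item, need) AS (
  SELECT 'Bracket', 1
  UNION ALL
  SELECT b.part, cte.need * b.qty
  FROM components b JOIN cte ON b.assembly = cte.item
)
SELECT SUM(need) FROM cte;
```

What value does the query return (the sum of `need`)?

421

Base: (Bracket, need=1).
Iteration 1: components of {Bracket} -> Bearing = 1*5 = 5, Cover = 1*4 = 4, Gear = 1*1 = 1.
Iteration 2: components of {Bearing,Cover,Gear} -> Frame = 4*5 = 20, Gizmo = 5*3 = 15.
Iteration 3: components of {Frame,Gizmo} -> Base = 15*1 = 15, Seal = 15*4 = 60.
Iteration 4: components of {Base,Seal} -> Arm = 60*5 = 300.
Iteration 5: no further components; recursion stops.
SUM(need) = 1 + 5 + 4 + 1 + 15 + 20 + 15 + 60 + 300 = 421.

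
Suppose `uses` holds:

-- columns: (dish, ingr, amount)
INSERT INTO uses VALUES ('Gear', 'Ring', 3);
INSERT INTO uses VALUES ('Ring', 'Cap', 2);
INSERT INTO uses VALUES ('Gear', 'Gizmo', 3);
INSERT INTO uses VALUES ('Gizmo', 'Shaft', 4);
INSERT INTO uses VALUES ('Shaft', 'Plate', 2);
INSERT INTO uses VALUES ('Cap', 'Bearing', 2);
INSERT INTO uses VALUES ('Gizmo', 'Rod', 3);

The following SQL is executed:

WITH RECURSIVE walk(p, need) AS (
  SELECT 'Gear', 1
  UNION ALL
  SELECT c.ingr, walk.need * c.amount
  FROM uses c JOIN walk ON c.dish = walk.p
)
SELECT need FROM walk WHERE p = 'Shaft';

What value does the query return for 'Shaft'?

Base: (Gear, need=1).
Iteration 1: components of {Gear} -> Gizmo = 1*3 = 3, Ring = 1*3 = 3.
Iteration 2: components of {Gizmo,Ring} -> Cap = 3*2 = 6, Rod = 3*3 = 9, Shaft = 3*4 = 12.
Iteration 3: components of {Cap,Rod,Shaft} -> Bearing = 6*2 = 12, Plate = 12*2 = 24.
Iteration 4: no further components; recursion stops.

12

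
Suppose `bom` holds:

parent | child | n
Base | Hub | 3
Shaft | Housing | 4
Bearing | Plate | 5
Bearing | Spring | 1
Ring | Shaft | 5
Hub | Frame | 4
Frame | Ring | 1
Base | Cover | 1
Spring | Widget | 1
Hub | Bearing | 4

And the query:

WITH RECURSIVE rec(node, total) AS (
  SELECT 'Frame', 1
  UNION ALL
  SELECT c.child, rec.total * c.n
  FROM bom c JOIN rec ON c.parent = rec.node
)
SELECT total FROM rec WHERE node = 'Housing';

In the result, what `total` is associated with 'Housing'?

20

Base: (Frame, total=1).
Iteration 1: components of {Frame} -> Ring = 1*1 = 1.
Iteration 2: components of {Ring} -> Shaft = 1*5 = 5.
Iteration 3: components of {Shaft} -> Housing = 5*4 = 20.
Iteration 4: no further components; recursion stops.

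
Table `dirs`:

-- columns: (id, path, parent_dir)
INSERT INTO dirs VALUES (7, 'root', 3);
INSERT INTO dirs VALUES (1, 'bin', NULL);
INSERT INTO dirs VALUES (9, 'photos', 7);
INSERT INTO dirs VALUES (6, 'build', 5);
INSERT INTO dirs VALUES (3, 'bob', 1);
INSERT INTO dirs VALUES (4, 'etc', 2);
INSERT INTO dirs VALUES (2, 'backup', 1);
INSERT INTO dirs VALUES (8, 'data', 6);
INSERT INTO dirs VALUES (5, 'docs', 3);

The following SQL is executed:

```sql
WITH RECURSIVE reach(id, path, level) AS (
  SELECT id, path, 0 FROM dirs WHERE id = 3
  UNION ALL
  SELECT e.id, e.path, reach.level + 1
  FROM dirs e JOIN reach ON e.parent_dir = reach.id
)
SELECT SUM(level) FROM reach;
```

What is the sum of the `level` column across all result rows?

9

Base: id=3 (bob) at level 0.
Iteration 1: rows with parent_dir in {3} -> docs (id 5, level 1), root (id 7, level 1).
Iteration 2: rows with parent_dir in {5,7} -> build (id 6, level 2), photos (id 9, level 2).
Iteration 3: rows with parent_dir in {6,9} -> data (id 8, level 3).
Iteration 4: no rows with parent_dir in {8}; recursion stops.
SUM(level) = 0 + 1 + 1 + 2 + 2 + 3 = 9.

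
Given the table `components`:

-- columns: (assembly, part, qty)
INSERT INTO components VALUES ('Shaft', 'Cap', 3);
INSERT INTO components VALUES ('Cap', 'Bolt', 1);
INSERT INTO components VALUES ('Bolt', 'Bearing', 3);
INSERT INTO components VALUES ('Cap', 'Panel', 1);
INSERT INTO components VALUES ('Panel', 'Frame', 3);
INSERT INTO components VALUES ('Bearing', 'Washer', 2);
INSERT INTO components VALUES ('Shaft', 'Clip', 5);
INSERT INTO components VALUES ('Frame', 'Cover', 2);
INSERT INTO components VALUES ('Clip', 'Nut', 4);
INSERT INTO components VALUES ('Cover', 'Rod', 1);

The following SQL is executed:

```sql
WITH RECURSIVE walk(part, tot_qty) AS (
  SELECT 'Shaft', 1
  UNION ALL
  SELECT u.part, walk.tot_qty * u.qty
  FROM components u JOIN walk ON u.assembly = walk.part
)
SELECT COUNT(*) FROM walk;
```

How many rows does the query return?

11

Base: (Shaft, tot_qty=1).
Iteration 1: components of {Shaft} -> Cap = 1*3 = 3, Clip = 1*5 = 5.
Iteration 2: components of {Cap,Clip} -> Bolt = 3*1 = 3, Nut = 5*4 = 20, Panel = 3*1 = 3.
Iteration 3: components of {Bolt,Nut,Panel} -> Bearing = 3*3 = 9, Frame = 3*3 = 9.
Iteration 4: components of {Bearing,Frame} -> Cover = 9*2 = 18, Washer = 9*2 = 18.
Iteration 5: components of {Cover,Washer} -> Rod = 18*1 = 18.
Iteration 6: no further components; recursion stops.
Total rows emitted: 11.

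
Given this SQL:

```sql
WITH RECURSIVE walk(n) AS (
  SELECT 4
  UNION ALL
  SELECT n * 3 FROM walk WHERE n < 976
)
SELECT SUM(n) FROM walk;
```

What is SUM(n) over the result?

Base: n=4.
Iteration 1: 4 < 976 holds -> n = 4 * 3 = 12.
Iteration 2: 12 < 976 holds -> n = 12 * 3 = 36.
Iteration 3: 36 < 976 holds -> n = 36 * 3 = 108.
Iteration 4: 108 < 976 holds -> n = 108 * 3 = 324.
Iteration 5: 324 < 976 holds -> n = 324 * 3 = 972.
Iteration 6: 972 < 976 holds -> n = 972 * 3 = 2916.
Iteration 7: 2916 < 976 fails; recursion stops.
SUM(n) = 4 + 12 + 36 + 108 + 324 + 972 + 2916 = 4372.

4372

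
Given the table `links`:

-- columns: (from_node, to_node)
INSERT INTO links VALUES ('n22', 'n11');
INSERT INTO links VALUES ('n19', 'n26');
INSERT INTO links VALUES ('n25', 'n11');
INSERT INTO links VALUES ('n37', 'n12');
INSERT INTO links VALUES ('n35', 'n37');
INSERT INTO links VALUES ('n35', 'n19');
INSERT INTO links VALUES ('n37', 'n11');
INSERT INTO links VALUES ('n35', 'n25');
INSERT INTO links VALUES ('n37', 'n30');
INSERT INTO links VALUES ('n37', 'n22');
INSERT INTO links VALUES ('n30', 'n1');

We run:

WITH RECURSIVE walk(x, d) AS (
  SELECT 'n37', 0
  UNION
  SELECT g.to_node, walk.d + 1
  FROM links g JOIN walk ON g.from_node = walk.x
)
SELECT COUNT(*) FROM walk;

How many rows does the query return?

Base: (n37, d=0).
Iteration 1: edges from {n37} -> (n11, d=1), (n12, d=1), (n22, d=1), (n30, d=1).
Iteration 2: edges from {n11,n12,n22,n30} -> (n1, d=2), (n11, d=2).
Iteration 3: no outgoing edges from {n1,n11}; recursion stops.
Total rows emitted: 7.

7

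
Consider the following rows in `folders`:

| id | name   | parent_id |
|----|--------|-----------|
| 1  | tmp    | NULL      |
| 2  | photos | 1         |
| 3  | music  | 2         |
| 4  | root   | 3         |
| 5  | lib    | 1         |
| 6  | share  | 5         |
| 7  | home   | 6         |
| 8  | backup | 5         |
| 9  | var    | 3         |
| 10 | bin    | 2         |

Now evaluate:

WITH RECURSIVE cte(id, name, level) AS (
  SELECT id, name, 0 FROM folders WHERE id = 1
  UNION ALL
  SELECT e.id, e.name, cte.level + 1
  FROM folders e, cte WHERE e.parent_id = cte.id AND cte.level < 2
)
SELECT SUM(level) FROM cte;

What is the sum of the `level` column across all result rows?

10

Base: id=1 (tmp) at level 0.
Iteration 1: rows with parent_id in {1} -> photos (id 2, level 1), lib (id 5, level 1).
Iteration 2: rows with parent_id in {2,5} -> music (id 3, level 2), share (id 6, level 2), backup (id 8, level 2), bin (id 10, level 2).
Iteration 3: level < 2 fails for all current rows; recursion stops.
SUM(level) = 0 + 1 + 1 + 2 + 2 + 2 + 2 = 10.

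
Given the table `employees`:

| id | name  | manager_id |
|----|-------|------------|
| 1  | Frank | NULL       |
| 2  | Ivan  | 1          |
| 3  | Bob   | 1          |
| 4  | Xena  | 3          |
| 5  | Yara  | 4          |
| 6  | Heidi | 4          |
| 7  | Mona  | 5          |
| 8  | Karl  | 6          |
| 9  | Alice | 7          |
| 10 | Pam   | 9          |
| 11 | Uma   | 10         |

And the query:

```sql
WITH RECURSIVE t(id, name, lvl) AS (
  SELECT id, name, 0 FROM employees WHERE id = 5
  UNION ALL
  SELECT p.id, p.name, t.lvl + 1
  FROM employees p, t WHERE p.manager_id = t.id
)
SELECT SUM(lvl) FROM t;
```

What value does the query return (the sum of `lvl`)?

Base: id=5 (Yara) at lvl 0.
Iteration 1: rows with manager_id in {5} -> Mona (id 7, lvl 1).
Iteration 2: rows with manager_id in {7} -> Alice (id 9, lvl 2).
Iteration 3: rows with manager_id in {9} -> Pam (id 10, lvl 3).
Iteration 4: rows with manager_id in {10} -> Uma (id 11, lvl 4).
Iteration 5: no rows with manager_id in {11}; recursion stops.
SUM(lvl) = 0 + 1 + 2 + 3 + 4 = 10.

10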